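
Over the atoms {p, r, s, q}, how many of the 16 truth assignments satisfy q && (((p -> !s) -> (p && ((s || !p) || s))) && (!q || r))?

1

Initial set: {(q && (((p -> !s) -> (p && ((s || !p) || s))) && (!q || r)))}.
(q && (((p -> !s) -> (p && ((s || !p) || s))) && (!q || r))): α-rule — add q, (((p -> !s) -> (p && ((s || !p) || s))) && (!q || r)).
(((p -> !s) -> (p && ((s || !p) || s))) && (!q || r)): α-rule — add ((p -> !s) -> (p && ((s || !p) || s))), (!q || r).
((p -> !s) -> (p && ((s || !p) || s))): β-rule — branch into !(p -> !s)  //  (p && ((s || !p) || s)).
  branch 1 (add !(p -> !s)):
    !(p -> !s): α-rule — add p, !!s.
    (!q || r): β-rule — branch into !q  //  r.
      branch 1.1 (add !q):
        × closes — contains both q and !q.
      branch 1.2 (add r):
        ○ open, literals {p=1, q=1, r=1, s=1}.
  branch 2 (add (p && ((s || !p) || s))):
    (p && ((s || !p) || s)): α-rule — add p, ((s || !p) || s).
    (!q || r): β-rule — branch into !q  //  r.
      branch 2.1 (add !q):
        × closes — contains both q and !q.
      branch 2.2 (add r):
        ((s || !p) || s): β-rule — branch into (s || !p)  //  s.
          branch 2.2.1 (add (s || !p)):
            (s || !p): β-rule — branch into s  //  !p.
              branch 2.2.1.1 (add s):
                ○ open, literals {p=1, q=1, r=1, s=1}.
              branch 2.2.1.2 (add !p):
                × closes — contains both p and !p.
          branch 2.2.2 (add s):
            ○ open, literals {p=1, q=1, r=1, s=1}.
3 branches closed, 3 open.
Each open branch fixes some atoms; the unmentioned ones are free. Counting distinct full assignments: branch {p=1, q=1, r=1, s=1} (none free) contributes 1 new; branch {p=1, q=1, r=1, s=1} (none free) contributes 0 new; branch {p=1, q=1, r=1, s=1} (none free) contributes 0 new. Total: 1.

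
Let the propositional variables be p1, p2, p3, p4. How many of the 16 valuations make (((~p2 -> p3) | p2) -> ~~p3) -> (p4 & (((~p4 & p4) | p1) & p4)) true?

Initial set: {((((~p2 -> p3) | p2) -> ~~p3) -> (p4 & (((~p4 & p4) | p1) & p4)))}.
((((~p2 -> p3) | p2) -> ~~p3) -> (p4 & (((~p4 & p4) | p1) & p4))): β-rule — branch into ~(((~p2 -> p3) | p2) -> ~~p3)  //  (p4 & (((~p4 & p4) | p1) & p4)).
  branch 1 (add ~(((~p2 -> p3) | p2) -> ~~p3)):
    ~(((~p2 -> p3) | p2) -> ~~p3): α-rule — add ((~p2 -> p3) | p2), ~~~p3.
    ~~~p3: drop double negation, giving ~p3.
    ((~p2 -> p3) | p2): β-rule — branch into (~p2 -> p3)  //  p2.
      branch 1.1 (add (~p2 -> p3)):
        (~p2 -> p3): β-rule — branch into ~~p2  //  p3.
          branch 1.1.1 (add ~~p2):
            ○ open, literals {p2=true, p3=false}.
          branch 1.1.2 (add p3):
            × closes — contains both p3 and ~p3.
      branch 1.2 (add p2):
        ○ open, literals {p2=true, p3=false}.
  branch 2 (add (p4 & (((~p4 & p4) | p1) & p4))):
    (p4 & (((~p4 & p4) | p1) & p4)): α-rule — add p4, (((~p4 & p4) | p1) & p4).
    (((~p4 & p4) | p1) & p4): α-rule — add ((~p4 & p4) | p1), p4.
    ((~p4 & p4) | p1): β-rule — branch into (~p4 & p4)  //  p1.
      branch 2.1 (add (~p4 & p4)):
        (~p4 & p4): α-rule — add ~p4, p4.
        × closes — contains both p4 and ~p4.
      branch 2.2 (add p1):
        ○ open, literals {p1=true, p4=true}.
2 branches closed, 3 open.
Each open branch fixes some atoms; the unmentioned ones are free. Counting distinct full assignments: branch {p2=true, p3=false} (p1, p4) contributes 4 new; branch {p2=true, p3=false} (p1, p4) contributes 0 new; branch {p1=true, p4=true} (p2, p3) contributes 3 new. Total: 7.

7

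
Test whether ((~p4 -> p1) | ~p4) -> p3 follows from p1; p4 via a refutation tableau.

Initial set: {p1; p4; ~(((~p4 -> p1) | ~p4) -> p3)}.
~(((~p4 -> p1) | ~p4) -> p3): α-rule — add ((~p4 -> p1) | ~p4), ~p3.
((~p4 -> p1) | ~p4): β-rule — branch into (~p4 -> p1)  //  ~p4.
  branch 1 (add (~p4 -> p1)):
    (~p4 -> p1): β-rule — branch into ~~p4  //  p1.
      branch 1.1 (add ~~p4):
        ○ open, literals {p1=true, p3=false, p4=true}.
      branch 1.2 (add p1):
        ○ open, literals {p1=true, p3=false, p4=true}.
  branch 2 (add ~p4):
    × closes — contains both p4 and ~p4.
1 branch closed, 2 open.
An open branch gives a countermodel: p1=true, p3=false, p4=true (unmentioned atoms arbitrary); the premises hold there but the conclusion fails.

No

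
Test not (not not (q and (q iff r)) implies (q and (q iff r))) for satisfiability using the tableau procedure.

Unsatisfiable

Initial set: {not (not not (q and (q iff r)) implies (q and (q iff r)))}.
not (not not (q and (q iff r)) implies (q and (q iff r))): α-rule — add not not (q and (q iff r)), not (q and (q iff r)).
not not (q and (q iff r)): drop double negation, giving (q and (q iff r)).
(q and (q iff r)): α-rule — add q, (q iff r).
not (q and (q iff r)): β-rule — branch into not q  //  not (q iff r).
  branch 1 (add not q):
    × closes — contains both q and not q.
  branch 2 (add not (q iff r)):
    (q iff r): β-rule — branch into q, r  //  not q, not r.
      branch 2.1 (add q, r):
        not (q iff r): β-rule — branch into q, not r  //  not q, r.
          branch 2.1.1 (add q, not r):
            × closes — contains both r and not r.
          branch 2.1.2 (add not q, r):
            × closes — contains both q and not q.
      branch 2.2 (add not q, not r):
        × closes — contains both q and not q.
All 4 branches close.
Every branch closed; the formula is unsatisfiable.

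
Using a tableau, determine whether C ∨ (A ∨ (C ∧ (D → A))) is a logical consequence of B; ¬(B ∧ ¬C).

Initial set: {B; ¬(B ∧ ¬C); ¬(C ∨ (A ∨ (C ∧ (D → A))))}.
¬(C ∨ (A ∨ (C ∧ (D → A)))): α-rule — add ¬C, ¬(A ∨ (C ∧ (D → A))).
¬(A ∨ (C ∧ (D → A))): α-rule — add ¬A, ¬(C ∧ (D → A)).
¬(B ∧ ¬C): β-rule — branch into ¬B  //  ¬¬C.
  branch 1 (add ¬B):
    × closes — contains both B and ¬B.
  branch 2 (add ¬¬C):
    × closes — contains both C and ¬C.
All 2 branches close.
Every branch closed, so the premises entail the conclusion.

Yes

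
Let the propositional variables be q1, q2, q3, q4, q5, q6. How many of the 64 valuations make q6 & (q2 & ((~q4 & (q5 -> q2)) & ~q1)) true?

4

Initial set: {(q6 & (q2 & ((~q4 & (q5 -> q2)) & ~q1)))}.
(q6 & (q2 & ((~q4 & (q5 -> q2)) & ~q1))): α-rule — add q6, (q2 & ((~q4 & (q5 -> q2)) & ~q1)).
(q2 & ((~q4 & (q5 -> q2)) & ~q1)): α-rule — add q2, ((~q4 & (q5 -> q2)) & ~q1).
((~q4 & (q5 -> q2)) & ~q1): α-rule — add (~q4 & (q5 -> q2)), ~q1.
(~q4 & (q5 -> q2)): α-rule — add ~q4, (q5 -> q2).
(q5 -> q2): β-rule — branch into ~q5  //  q2.
  branch 1 (add ~q5):
    ○ open, literals {q1=0, q2=1, q4=0, q5=0, q6=1}.
  branch 2 (add q2):
    ○ open, literals {q1=0, q2=1, q4=0, q6=1}.
0 branches closed, 2 open.
Each open branch fixes some atoms; the unmentioned ones are free. Counting distinct full assignments: branch {q1=0, q2=1, q4=0, q5=0, q6=1} (q3) contributes 2 new; branch {q1=0, q2=1, q4=0, q6=1} (q3, q5) contributes 2 new. Total: 4.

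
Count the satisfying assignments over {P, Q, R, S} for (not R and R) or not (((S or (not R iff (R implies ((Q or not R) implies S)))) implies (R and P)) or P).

Initial set: {((not R and R) or not (((S or (not R iff (R implies ((Q or not R) implies S)))) implies (R and P)) or P))}.
((not R and R) or not (((S or (not R iff (R implies ((Q or not R) implies S)))) implies (R and P)) or P)): β-rule — branch into (not R and R)  //  not (((S or (not R iff (R implies ((Q or not R) implies S)))) implies (R and P)) or P).
  branch 1 (add (not R and R)):
    (not R and R): α-rule — add not R, R.
    × closes — contains both R and not R.
  branch 2 (add not (((S or (not R iff (R implies ((Q or not R) implies S)))) implies (R and P)) or P)):
    not (((S or (not R iff (R implies ((Q or not R) implies S)))) implies (R and P)) or P): α-rule — add not ((S or (not R iff (R implies ((Q or not R) implies S)))) implies (R and P)), not P.
    not ((S or (not R iff (R implies ((Q or not R) implies S)))) implies (R and P)): α-rule — add (S or (not R iff (R implies ((Q or not R) implies S)))), not (R and P).
    (S or (not R iff (R implies ((Q or not R) implies S)))): β-rule — branch into S  //  (not R iff (R implies ((Q or not R) implies S))).
      branch 2.1 (add S):
        not (R and P): β-rule — branch into not R  //  not P.
          branch 2.1.1 (add not R):
            ○ open, literals {P=false, R=false, S=true}.
          branch 2.1.2 (add not P):
            ○ open, literals {P=false, S=true}.
      branch 2.2 (add (not R iff (R implies ((Q or not R) implies S)))):
        not (R and P): β-rule — branch into not R  //  not P.
          branch 2.2.1 (add not R):
            (not R iff (R implies ((Q or not R) implies S))): β-rule — branch into not R, (R implies ((Q or not R) implies S))  //  not not R, not (R implies ((Q or not R) implies S)).
              branch 2.2.1.1 (add not R, (R implies ((Q or not R) implies S))):
                (R implies ((Q or not R) implies S)): β-rule — branch into not R  //  ((Q or not R) implies S).
                  branch 2.2.1.1.1 (add not R):
                    ○ open, literals {P=false, R=false}.
                  branch 2.2.1.1.2 (add ((Q or not R) implies S)):
                    ((Q or not R) implies S): β-rule — branch into not (Q or not R)  //  S.
                      branch 2.2.1.1.2.1 (add not (Q or not R)):
                        not (Q or not R): α-rule — add not Q, not not R.
                        × closes — contains both R and not R.
                      branch 2.2.1.1.2.2 (add S):
                        ○ open, literals {P=false, R=false, S=true}.
              branch 2.2.1.2 (add not not R, not (R implies ((Q or not R) implies S))):
                × closes — contains both R and not R.
          branch 2.2.2 (add not P):
            (not R iff (R implies ((Q or not R) implies S))): β-rule — branch into not R, (R implies ((Q or not R) implies S))  //  not not R, not (R implies ((Q or not R) implies S)).
              branch 2.2.2.1 (add not R, (R implies ((Q or not R) implies S))):
                (R implies ((Q or not R) implies S)): β-rule — branch into not R  //  ((Q or not R) implies S).
                  branch 2.2.2.1.1 (add not R):
                    ○ open, literals {P=false, R=false}.
                  branch 2.2.2.1.2 (add ((Q or not R) implies S)):
                    ((Q or not R) implies S): β-rule — branch into not (Q or not R)  //  S.
                      branch 2.2.2.1.2.1 (add not (Q or not R)):
                        not (Q or not R): α-rule — add not Q, not not R.
                        × closes — contains both R and not R.
                      branch 2.2.2.1.2.2 (add S):
                        ○ open, literals {P=false, R=false, S=true}.
              branch 2.2.2.2 (add not not R, not (R implies ((Q or not R) implies S))):
                not (R implies ((Q or not R) implies S)): α-rule — add R, not ((Q or not R) implies S).
                not ((Q or not R) implies S): α-rule — add (Q or not R), not S.
                (Q or not R): β-rule — branch into Q  //  not R.
                  branch 2.2.2.2.1 (add Q):
                    ○ open, literals {P=false, Q=true, R=true, S=false}.
                  branch 2.2.2.2.2 (add not R):
                    × closes — contains both R and not R.
5 branches closed, 7 open.
Each open branch fixes some atoms; the unmentioned ones are free. Counting distinct full assignments: branch {P=false, R=false, S=true} (Q) contributes 2 new; branch {P=false, S=true} (Q, R) contributes 2 new; branch {P=false, R=false} (Q, S) contributes 2 new; branch {P=false, R=false, S=true} (Q) contributes 0 new; branch {P=false, R=false} (Q, S) contributes 0 new; branch {P=false, R=false, S=true} (Q) contributes 0 new; branch {P=false, Q=true, R=true, S=false} (none free) contributes 1 new. Total: 7.

7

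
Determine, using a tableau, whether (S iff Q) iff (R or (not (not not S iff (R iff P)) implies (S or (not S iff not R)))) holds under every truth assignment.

Not valid

Assume the negation and expand:
Initial set: {not ((S iff Q) iff (R or (not (not not S iff (R iff P)) implies (S or (not S iff not R)))))}.
not ((S iff Q) iff (R or (not (not not S iff (R iff P)) implies (S or (not S iff not R))))): β-rule — branch into (S iff Q), not (R or (not (not not S iff (R iff P)) implies (S or (not S iff not R))))  //  not (S iff Q), (R or (not (not not S iff (R iff P)) implies (S or (not S iff not R)))).
  branch 1 (add (S iff Q), not (R or (not (not not S iff (R iff P)) implies (S or (not S iff not R))))):
    not (R or (not (not not S iff (R iff P)) implies (S or (not S iff not R)))): α-rule — add not R, not (not (not not S iff (R iff P)) implies (S or (not S iff not R))).
    not (not (not not S iff (R iff P)) implies (S or (not S iff not R))): α-rule — add not (not not S iff (R iff P)), not (S or (not S iff not R)).
    not (S or (not S iff not R)): α-rule — add not S, not (not S iff not R).
    (S iff Q): β-rule — branch into S, Q  //  not S, not Q.
      branch 1.1 (add S, Q):
        × closes — contains both S and not S.
      branch 1.2 (add not S, not Q):
        not (not not S iff (R iff P)): β-rule — branch into not not S, not (R iff P)  //  not not not S, (R iff P).
          branch 1.2.1 (add not not S, not (R iff P)):
            not not S: drop double negation, giving S.
            × closes — contains both S and not S.
          branch 1.2.2 (add not not not S, (R iff P)):
            not not not S: drop double negation, giving not S.
            not (not S iff not R): β-rule — branch into not S, not not R  //  not not S, not R.
              branch 1.2.2.1 (add not S, not not R):
                × closes — contains both R and not R.
              branch 1.2.2.2 (add not not S, not R):
                × closes — contains both S and not S.
  branch 2 (add not (S iff Q), (R or (not (not not S iff (R iff P)) implies (S or (not S iff not R))))):
    not (S iff Q): β-rule — branch into S, not Q  //  not S, Q.
      branch 2.1 (add S, not Q):
        (R or (not (not not S iff (R iff P)) implies (S or (not S iff not R)))): β-rule — branch into R  //  (not (not not S iff (R iff P)) implies (S or (not S iff not R))).
          branch 2.1.1 (add R):
            ○ open, literals {Q=F, R=T, S=T}.
          branch 2.1.2 (add (not (not not S iff (R iff P)) implies (S or (not S iff not R)))):
            (not (not not S iff (R iff P)) implies (S or (not S iff not R))): β-rule — branch into not not (not not S iff (R iff P))  //  (S or (not S iff not R)).
              branch 2.1.2.1 (add not not (not not S iff (R iff P))):
                not not (not not S iff (R iff P)): β-rule — branch into not not S, (R iff P)  //  not not not S, not (R iff P).
                  branch 2.1.2.1.1 (add not not S, (R iff P)):
                    not not S: drop double negation, giving S.
                    (R iff P): β-rule — branch into R, P  //  not R, not P.
                      branch 2.1.2.1.1.1 (add R, P):
                        ○ open, literals {P=T, Q=F, R=T, S=T}.
                      branch 2.1.2.1.1.2 (add not R, not P):
                        ○ open, literals {P=F, Q=F, R=F, S=T}.
                  branch 2.1.2.1.2 (add not not not S, not (R iff P)):
                    not not not S: drop double negation, giving not S.
                    × closes — contains both S and not S.
              branch 2.1.2.2 (add (S or (not S iff not R))):
                (S or (not S iff not R)): β-rule — branch into S  //  (not S iff not R).
                  branch 2.1.2.2.1 (add S):
                    ○ open, literals {Q=F, S=T}.
                  branch 2.1.2.2.2 (add (not S iff not R)):
                    (not S iff not R): β-rule — branch into not S, not R  //  not not S, not not R.
                      branch 2.1.2.2.2.1 (add not S, not R):
                        × closes — contains both S and not S.
                      branch 2.1.2.2.2.2 (add not not S, not not R):
                        ○ open, literals {Q=F, R=T, S=T}.
      branch 2.2 (add not S, Q):
        (R or (not (not not S iff (R iff P)) implies (S or (not S iff not R)))): β-rule — branch into R  //  (not (not not S iff (R iff P)) implies (S or (not S iff not R))).
          branch 2.2.1 (add R):
            ○ open, literals {Q=T, R=T, S=F}.
          branch 2.2.2 (add (not (not not S iff (R iff P)) implies (S or (not S iff not R)))):
            (not (not not S iff (R iff P)) implies (S or (not S iff not R))): β-rule — branch into not not (not not S iff (R iff P))  //  (S or (not S iff not R)).
              branch 2.2.2.1 (add not not (not not S iff (R iff P))):
                not not (not not S iff (R iff P)): β-rule — branch into not not S, (R iff P)  //  not not not S, not (R iff P).
                  branch 2.2.2.1.1 (add not not S, (R iff P)):
                    not not S: drop double negation, giving S.
                    × closes — contains both S and not S.
                  branch 2.2.2.1.2 (add not not not S, not (R iff P)):
                    not not not S: drop double negation, giving not S.
                    not (R iff P): β-rule — branch into R, not P  //  not R, P.
                      branch 2.2.2.1.2.1 (add R, not P):
                        ○ open, literals {P=F, Q=T, R=T, S=F}.
                      branch 2.2.2.1.2.2 (add not R, P):
                        ○ open, literals {P=T, Q=T, R=F, S=F}.
              branch 2.2.2.2 (add (S or (not S iff not R))):
                (S or (not S iff not R)): β-rule — branch into S  //  (not S iff not R).
                  branch 2.2.2.2.1 (add S):
                    × closes — contains both S and not S.
                  branch 2.2.2.2.2 (add (not S iff not R)):
                    (not S iff not R): β-rule — branch into not S, not R  //  not not S, not not R.
                      branch 2.2.2.2.2.1 (add not S, not R):
                        ○ open, literals {Q=T, R=F, S=F}.
                      branch 2.2.2.2.2.2 (add not not S, not not R):
                        × closes — contains both S and not S.
9 branches closed, 9 open.
An open branch gives a countermodel: Q=F, R=T, S=T (unmentioned atoms arbitrary); under it the original formula is false.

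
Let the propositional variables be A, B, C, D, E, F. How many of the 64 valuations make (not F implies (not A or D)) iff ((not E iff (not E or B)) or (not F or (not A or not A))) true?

52

Initial set: {((not F implies (not A or D)) iff ((not E iff (not E or B)) or (not F or (not A or not A))))}.
((not F implies (not A or D)) iff ((not E iff (not E or B)) or (not F or (not A or not A)))): β-rule — branch into (not F implies (not A or D)), ((not E iff (not E or B)) or (not F or (not A or not A)))  //  not (not F implies (not A or D)), not ((not E iff (not E or B)) or (not F or (not A or not A))).
  branch 1 (add (not F implies (not A or D)), ((not E iff (not E or B)) or (not F or (not A or not A)))):
    (not F implies (not A or D)): β-rule — branch into not not F  //  (not A or D).
      branch 1.1 (add not not F):
        ((not E iff (not E or B)) or (not F or (not A or not A))): β-rule — branch into (not E iff (not E or B))  //  (not F or (not A or not A)).
          branch 1.1.1 (add (not E iff (not E or B))):
            (not E iff (not E or B)): β-rule — branch into not E, (not E or B)  //  not not E, not (not E or B).
              branch 1.1.1.1 (add not E, (not E or B)):
                (not E or B): β-rule — branch into not E  //  B.
                  branch 1.1.1.1.1 (add not E):
                    ○ open, literals {E=false, F=true}.
                  branch 1.1.1.1.2 (add B):
                    ○ open, literals {B=true, E=false, F=true}.
              branch 1.1.1.2 (add not not E, not (not E or B)):
                not (not E or B): α-rule — add not not E, not B.
                ○ open, literals {B=false, E=true, F=true}.
          branch 1.1.2 (add (not F or (not A or not A))):
            (not F or (not A or not A)): β-rule — branch into not F  //  (not A or not A).
              branch 1.1.2.1 (add not F):
                × closes — contains both F and not F.
              branch 1.1.2.2 (add (not A or not A)):
                (not A or not A): β-rule — branch into not A  //  not A.
                  branch 1.1.2.2.1 (add not A):
                    ○ open, literals {A=false, F=true}.
                  branch 1.1.2.2.2 (add not A):
                    ○ open, literals {A=false, F=true}.
      branch 1.2 (add (not A or D)):
        ((not E iff (not E or B)) or (not F or (not A or not A))): β-rule — branch into (not E iff (not E or B))  //  (not F or (not A or not A)).
          branch 1.2.1 (add (not E iff (not E or B))):
            (not A or D): β-rule — branch into not A  //  D.
              branch 1.2.1.1 (add not A):
                (not E iff (not E or B)): β-rule — branch into not E, (not E or B)  //  not not E, not (not E or B).
                  branch 1.2.1.1.1 (add not E, (not E or B)):
                    (not E or B): β-rule — branch into not E  //  B.
                      branch 1.2.1.1.1.1 (add not E):
                        ○ open, literals {A=false, E=false}.
                      branch 1.2.1.1.1.2 (add B):
                        ○ open, literals {A=false, B=true, E=false}.
                  branch 1.2.1.1.2 (add not not E, not (not E or B)):
                    not (not E or B): α-rule — add not not E, not B.
                    ○ open, literals {A=false, B=false, E=true}.
              branch 1.2.1.2 (add D):
                (not E iff (not E or B)): β-rule — branch into not E, (not E or B)  //  not not E, not (not E or B).
                  branch 1.2.1.2.1 (add not E, (not E or B)):
                    (not E or B): β-rule — branch into not E  //  B.
                      branch 1.2.1.2.1.1 (add not E):
                        ○ open, literals {D=true, E=false}.
                      branch 1.2.1.2.1.2 (add B):
                        ○ open, literals {B=true, D=true, E=false}.
                  branch 1.2.1.2.2 (add not not E, not (not E or B)):
                    not (not E or B): α-rule — add not not E, not B.
                    ○ open, literals {B=false, D=true, E=true}.
          branch 1.2.2 (add (not F or (not A or not A))):
            (not A or D): β-rule — branch into not A  //  D.
              branch 1.2.2.1 (add not A):
                (not F or (not A or not A)): β-rule — branch into not F  //  (not A or not A).
                  branch 1.2.2.1.1 (add not F):
                    ○ open, literals {A=false, F=false}.
                  branch 1.2.2.1.2 (add (not A or not A)):
                    (not A or not A): β-rule — branch into not A  //  not A.
                      branch 1.2.2.1.2.1 (add not A):
                        ○ open, literals {A=false}.
                      branch 1.2.2.1.2.2 (add not A):
                        ○ open, literals {A=false}.
              branch 1.2.2.2 (add D):
                (not F or (not A or not A)): β-rule — branch into not F  //  (not A or not A).
                  branch 1.2.2.2.1 (add not F):
                    ○ open, literals {D=true, F=false}.
                  branch 1.2.2.2.2 (add (not A or not A)):
                    (not A or not A): β-rule — branch into not A  //  not A.
                      branch 1.2.2.2.2.1 (add not A):
                        ○ open, literals {A=false, D=true}.
                      branch 1.2.2.2.2.2 (add not A):
                        ○ open, literals {A=false, D=true}.
  branch 2 (add not (not F implies (not A or D)), not ((not E iff (not E or B)) or (not F or (not A or not A)))):
    not (not F implies (not A or D)): α-rule — add not F, not (not A or D).
    not ((not E iff (not E or B)) or (not F or (not A or not A))): α-rule — add not (not E iff (not E or B)), not (not F or (not A or not A)).
    not (not A or D): α-rule — add not not A, not D.
    not (not F or (not A or not A)): α-rule — add not not F, not (not A or not A).
    × closes — contains both F and not F.
2 branches closed, 17 open.
Each open branch fixes some atoms; the unmentioned ones are free. Counting distinct full assignments: branch {E=false, F=true} (A, B, C, D) contributes 16 new; branch {B=true, E=false, F=true} (A, C, D) contributes 0 new; branch {B=false, E=true, F=true} (A, C, D) contributes 8 new; branch {A=false, F=true} (B, C, D, E) contributes 4 new; branch {A=false, F=true} (B, C, D, E) contributes 0 new; branch {A=false, E=false} (B, C, D, F) contributes 8 new; branch {A=false, B=true, E=false} (C, D, F) contributes 0 new; branch {A=false, B=false, E=true} (C, D, F) contributes 4 new; branch {D=true, E=false} (A, B, C, F) contributes 4 new; branch {B=true, D=true, E=false} (A, C, F) contributes 0 new; branch {B=false, D=true, E=true} (A, C, F) contributes 2 new; branch {A=false, F=false} (B, C, D, E) contributes 4 new; branch {A=false} (B, C, D, E, F) contributes 0 new; branch {A=false} (B, C, D, E, F) contributes 0 new; branch {D=true, F=false} (A, B, C, E) contributes 2 new; branch {A=false, D=true} (B, C, E, F) contributes 0 new; branch {A=false, D=true} (B, C, E, F) contributes 0 new. Total: 52.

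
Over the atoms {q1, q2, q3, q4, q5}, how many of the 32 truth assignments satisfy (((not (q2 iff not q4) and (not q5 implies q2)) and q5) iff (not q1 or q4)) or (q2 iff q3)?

22

Initial set: {((((not (q2 iff not q4) and (not q5 implies q2)) and q5) iff (not q1 or q4)) or (q2 iff q3))}.
((((not (q2 iff not q4) and (not q5 implies q2)) and q5) iff (not q1 or q4)) or (q2 iff q3)): β-rule — branch into (((not (q2 iff not q4) and (not q5 implies q2)) and q5) iff (not q1 or q4))  //  (q2 iff q3).
  branch 1 (add (((not (q2 iff not q4) and (not q5 implies q2)) and q5) iff (not q1 or q4))):
    (((not (q2 iff not q4) and (not q5 implies q2)) and q5) iff (not q1 or q4)): β-rule — branch into ((not (q2 iff not q4) and (not q5 implies q2)) and q5), (not q1 or q4)  //  not ((not (q2 iff not q4) and (not q5 implies q2)) and q5), not (not q1 or q4).
      branch 1.1 (add ((not (q2 iff not q4) and (not q5 implies q2)) and q5), (not q1 or q4)):
        ((not (q2 iff not q4) and (not q5 implies q2)) and q5): α-rule — add (not (q2 iff not q4) and (not q5 implies q2)), q5.
        (not (q2 iff not q4) and (not q5 implies q2)): α-rule — add not (q2 iff not q4), (not q5 implies q2).
        (not q1 or q4): β-rule — branch into not q1  //  q4.
          branch 1.1.1 (add not q1):
            not (q2 iff not q4): β-rule — branch into q2, not not q4  //  not q2, not q4.
              branch 1.1.1.1 (add q2, not not q4):
                (not q5 implies q2): β-rule — branch into not not q5  //  q2.
                  branch 1.1.1.1.1 (add not not q5):
                    ○ open, literals {q1=F, q2=T, q4=T, q5=T}.
                  branch 1.1.1.1.2 (add q2):
                    ○ open, literals {q1=F, q2=T, q4=T, q5=T}.
              branch 1.1.1.2 (add not q2, not q4):
                (not q5 implies q2): β-rule — branch into not not q5  //  q2.
                  branch 1.1.1.2.1 (add not not q5):
                    ○ open, literals {q1=F, q2=F, q4=F, q5=T}.
                  branch 1.1.1.2.2 (add q2):
                    × closes — contains both q2 and not q2.
          branch 1.1.2 (add q4):
            not (q2 iff not q4): β-rule — branch into q2, not not q4  //  not q2, not q4.
              branch 1.1.2.1 (add q2, not not q4):
                (not q5 implies q2): β-rule — branch into not not q5  //  q2.
                  branch 1.1.2.1.1 (add not not q5):
                    ○ open, literals {q2=T, q4=T, q5=T}.
                  branch 1.1.2.1.2 (add q2):
                    ○ open, literals {q2=T, q4=T, q5=T}.
              branch 1.1.2.2 (add not q2, not q4):
                × closes — contains both q4 and not q4.
      branch 1.2 (add not ((not (q2 iff not q4) and (not q5 implies q2)) and q5), not (not q1 or q4)):
        not (not q1 or q4): α-rule — add not not q1, not q4.
        not ((not (q2 iff not q4) and (not q5 implies q2)) and q5): β-rule — branch into not (not (q2 iff not q4) and (not q5 implies q2))  //  not q5.
          branch 1.2.1 (add not (not (q2 iff not q4) and (not q5 implies q2))):
            not (not (q2 iff not q4) and (not q5 implies q2)): β-rule — branch into not not (q2 iff not q4)  //  not (not q5 implies q2).
              branch 1.2.1.1 (add not not (q2 iff not q4)):
                not not (q2 iff not q4): β-rule — branch into q2, not q4  //  not q2, not not q4.
                  branch 1.2.1.1.1 (add q2, not q4):
                    ○ open, literals {q1=T, q2=T, q4=F}.
                  branch 1.2.1.1.2 (add not q2, not not q4):
                    × closes — contains both q4 and not q4.
              branch 1.2.1.2 (add not (not q5 implies q2)):
                not (not q5 implies q2): α-rule — add not q5, not q2.
                ○ open, literals {q1=T, q2=F, q4=F, q5=F}.
          branch 1.2.2 (add not q5):
            ○ open, literals {q1=T, q4=F, q5=F}.
  branch 2 (add (q2 iff q3)):
    (q2 iff q3): β-rule — branch into q2, q3  //  not q2, not q3.
      branch 2.1 (add q2, q3):
        ○ open, literals {q2=T, q3=T}.
      branch 2.2 (add not q2, not q3):
        ○ open, literals {q2=F, q3=F}.
3 branches closed, 10 open.
Each open branch fixes some atoms; the unmentioned ones are free. Counting distinct full assignments: branch {q1=F, q2=T, q4=T, q5=T} (q3) contributes 2 new; branch {q1=F, q2=T, q4=T, q5=T} (q3) contributes 0 new; branch {q1=F, q2=F, q4=F, q5=T} (q3) contributes 2 new; branch {q2=T, q4=T, q5=T} (q1, q3) contributes 2 new; branch {q2=T, q4=T, q5=T} (q1, q3) contributes 0 new; branch {q1=T, q2=T, q4=F} (q3, q5) contributes 4 new; branch {q1=T, q2=F, q4=F, q5=F} (q3) contributes 2 new; branch {q1=T, q4=F, q5=F} (q2, q3) contributes 0 new; branch {q2=T, q3=T} (q1, q4, q5) contributes 4 new; branch {q2=F, q3=F} (q1, q4, q5) contributes 6 new. Total: 22.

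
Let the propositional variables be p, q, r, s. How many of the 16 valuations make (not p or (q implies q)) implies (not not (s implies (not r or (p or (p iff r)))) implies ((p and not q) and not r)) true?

4

Initial set: {T ((not p or (q implies q)) implies (not not (s implies (not r or (p or (p iff r)))) implies ((p and not q) and not r)))}.
T ((not p or (q implies q)) implies (not not (s implies (not r or (p or (p iff r)))) implies ((p and not q) and not r))): β-rule — branch into F (not p or (q implies q))  //  T (not not (s implies (not r or (p or (p iff r)))) implies ((p and not q) and not r)).
  branch 1 (add F (not p or (q implies q))):
    F (not p or (q implies q)): α-rule — add F not p, F (q implies q).
    F (q implies q): α-rule — add T q, F q.
    × closes — contains both q and not q.
  branch 2 (add T (not not (s implies (not r or (p or (p iff r)))) implies ((p and not q) and not r))):
    T (not not (s implies (not r or (p or (p iff r)))) implies ((p and not q) and not r)): β-rule — branch into F not not (s implies (not r or (p or (p iff r))))  //  T ((p and not q) and not r).
      branch 2.1 (add F not not (s implies (not r or (p or (p iff r))))):
        F not not (s implies (not r or (p or (p iff r)))): drop double negation, giving F (s implies (not r or (p or (p iff r)))).
        F (s implies (not r or (p or (p iff r)))): α-rule — add T s, F (not r or (p or (p iff r))).
        F (not r or (p or (p iff r))): α-rule — add F not r, F (p or (p iff r)).
        F (p or (p iff r)): α-rule — add F p, F (p iff r).
        F (p iff r): β-rule — branch into T p, F r  //  F p, T r.
          branch 2.1.1 (add T p, F r):
            × closes — contains both p and not p.
          branch 2.1.2 (add F p, T r):
            ○ open, literals {p=F, r=T, s=T}.
      branch 2.2 (add T ((p and not q) and not r)):
        T ((p and not q) and not r): α-rule — add T (p and not q), T not r.
        T (p and not q): α-rule — add T p, T not q.
        ○ open, literals {p=T, q=F, r=F}.
2 branches closed, 2 open.
Each open branch fixes some atoms; the unmentioned ones are free. Counting distinct full assignments: branch {p=F, r=T, s=T} (q) contributes 2 new; branch {p=T, q=F, r=F} (s) contributes 2 new. Total: 4.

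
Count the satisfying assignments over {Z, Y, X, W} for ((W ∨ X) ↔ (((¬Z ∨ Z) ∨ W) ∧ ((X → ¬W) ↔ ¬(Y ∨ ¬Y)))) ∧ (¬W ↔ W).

0

Initial set: {T (((W ∨ X) ↔ (((¬Z ∨ Z) ∨ W) ∧ ((X → ¬W) ↔ ¬(Y ∨ ¬Y)))) ∧ (¬W ↔ W))}.
T (((W ∨ X) ↔ (((¬Z ∨ Z) ∨ W) ∧ ((X → ¬W) ↔ ¬(Y ∨ ¬Y)))) ∧ (¬W ↔ W)): α-rule — add T ((W ∨ X) ↔ (((¬Z ∨ Z) ∨ W) ∧ ((X → ¬W) ↔ ¬(Y ∨ ¬Y)))), T (¬W ↔ W).
T ((W ∨ X) ↔ (((¬Z ∨ Z) ∨ W) ∧ ((X → ¬W) ↔ ¬(Y ∨ ¬Y)))): β-rule — branch into T (W ∨ X), T (((¬Z ∨ Z) ∨ W) ∧ ((X → ¬W) ↔ ¬(Y ∨ ¬Y)))  //  F (W ∨ X), F (((¬Z ∨ Z) ∨ W) ∧ ((X → ¬W) ↔ ¬(Y ∨ ¬Y))).
  branch 1 (add T (W ∨ X), T (((¬Z ∨ Z) ∨ W) ∧ ((X → ¬W) ↔ ¬(Y ∨ ¬Y)))):
    T (((¬Z ∨ Z) ∨ W) ∧ ((X → ¬W) ↔ ¬(Y ∨ ¬Y))): α-rule — add T ((¬Z ∨ Z) ∨ W), T ((X → ¬W) ↔ ¬(Y ∨ ¬Y)).
    T (¬W ↔ W): β-rule — branch into T ¬W, T W  //  F ¬W, F W.
      branch 1.1 (add T ¬W, T W):
        × closes — contains both W and ¬W.
      branch 1.2 (add F ¬W, F W):
        × closes — contains both W and ¬W.
  branch 2 (add F (W ∨ X), F (((¬Z ∨ Z) ∨ W) ∧ ((X → ¬W) ↔ ¬(Y ∨ ¬Y)))):
    F (W ∨ X): α-rule — add F W, F X.
    T (¬W ↔ W): β-rule — branch into T ¬W, T W  //  F ¬W, F W.
      branch 2.1 (add T ¬W, T W):
        × closes — contains both W and ¬W.
      branch 2.2 (add F ¬W, F W):
        × closes — contains both W and ¬W.
All 4 branches close.
No open branches: the formula has 0 satisfying assignments.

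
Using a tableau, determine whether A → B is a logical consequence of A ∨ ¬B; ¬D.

No

Initial set: {(A ∨ ¬B); ¬D; ¬(A → B)}.
¬(A → B): α-rule — add A, ¬B.
(A ∨ ¬B): β-rule — branch into A  //  ¬B.
  branch 1 (add A):
    ○ open, literals {A=T, B=F, D=F}.
  branch 2 (add ¬B):
    ○ open, literals {A=T, B=F, D=F}.
0 branches closed, 2 open.
An open branch gives a countermodel: A=T, B=F, D=F (unmentioned atoms arbitrary); the premises hold there but the conclusion fails.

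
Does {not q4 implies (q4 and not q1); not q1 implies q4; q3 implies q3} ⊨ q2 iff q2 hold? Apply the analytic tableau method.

Yes

Initial set: {(not q4 implies (q4 and not q1)); (not q1 implies q4); (q3 implies q3); not (q2 iff q2)}.
(not q4 implies (q4 and not q1)): β-rule — branch into not not q4  //  (q4 and not q1).
  branch 1 (add not not q4):
    (not q1 implies q4): β-rule — branch into not not q1  //  q4.
      branch 1.1 (add not not q1):
        (q3 implies q3): β-rule — branch into not q3  //  q3.
          branch 1.1.1 (add not q3):
            not (q2 iff q2): β-rule — branch into q2, not q2  //  not q2, q2.
              branch 1.1.1.1 (add q2, not q2):
                × closes — contains both q2 and not q2.
              branch 1.1.1.2 (add not q2, q2):
                × closes — contains both q2 and not q2.
          branch 1.1.2 (add q3):
            not (q2 iff q2): β-rule — branch into q2, not q2  //  not q2, q2.
              branch 1.1.2.1 (add q2, not q2):
                × closes — contains both q2 and not q2.
              branch 1.1.2.2 (add not q2, q2):
                × closes — contains both q2 and not q2.
      branch 1.2 (add q4):
        (q3 implies q3): β-rule — branch into not q3  //  q3.
          branch 1.2.1 (add not q3):
            not (q2 iff q2): β-rule — branch into q2, not q2  //  not q2, q2.
              branch 1.2.1.1 (add q2, not q2):
                × closes — contains both q2 and not q2.
              branch 1.2.1.2 (add not q2, q2):
                × closes — contains both q2 and not q2.
          branch 1.2.2 (add q3):
            not (q2 iff q2): β-rule — branch into q2, not q2  //  not q2, q2.
              branch 1.2.2.1 (add q2, not q2):
                × closes — contains both q2 and not q2.
              branch 1.2.2.2 (add not q2, q2):
                × closes — contains both q2 and not q2.
  branch 2 (add (q4 and not q1)):
    (q4 and not q1): α-rule — add q4, not q1.
    (not q1 implies q4): β-rule — branch into not not q1  //  q4.
      branch 2.1 (add not not q1):
        × closes — contains both q1 and not q1.
      branch 2.2 (add q4):
        (q3 implies q3): β-rule — branch into not q3  //  q3.
          branch 2.2.1 (add not q3):
            not (q2 iff q2): β-rule — branch into q2, not q2  //  not q2, q2.
              branch 2.2.1.1 (add q2, not q2):
                × closes — contains both q2 and not q2.
              branch 2.2.1.2 (add not q2, q2):
                × closes — contains both q2 and not q2.
          branch 2.2.2 (add q3):
            not (q2 iff q2): β-rule — branch into q2, not q2  //  not q2, q2.
              branch 2.2.2.1 (add q2, not q2):
                × closes — contains both q2 and not q2.
              branch 2.2.2.2 (add not q2, q2):
                × closes — contains both q2 and not q2.
All 13 branches close.
Every branch closed, so the premises entail the conclusion.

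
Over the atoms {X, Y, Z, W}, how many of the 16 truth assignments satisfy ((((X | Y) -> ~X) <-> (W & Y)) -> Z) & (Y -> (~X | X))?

12

Initial set: {(((((X | Y) -> ~X) <-> (W & Y)) -> Z) & (Y -> (~X | X)))}.
(((((X | Y) -> ~X) <-> (W & Y)) -> Z) & (Y -> (~X | X))): α-rule — add ((((X | Y) -> ~X) <-> (W & Y)) -> Z), (Y -> (~X | X)).
((((X | Y) -> ~X) <-> (W & Y)) -> Z): β-rule — branch into ~(((X | Y) -> ~X) <-> (W & Y))  //  Z.
  branch 1 (add ~(((X | Y) -> ~X) <-> (W & Y))):
    (Y -> (~X | X)): β-rule — branch into ~Y  //  (~X | X).
      branch 1.1 (add ~Y):
        ~(((X | Y) -> ~X) <-> (W & Y)): β-rule — branch into ((X | Y) -> ~X), ~(W & Y)  //  ~((X | Y) -> ~X), (W & Y).
          branch 1.1.1 (add ((X | Y) -> ~X), ~(W & Y)):
            ((X | Y) -> ~X): β-rule — branch into ~(X | Y)  //  ~X.
              branch 1.1.1.1 (add ~(X | Y)):
                ~(X | Y): α-rule — add ~X, ~Y.
                ~(W & Y): β-rule — branch into ~W  //  ~Y.
                  branch 1.1.1.1.1 (add ~W):
                    ○ open, literals {W=false, X=false, Y=false}.
                  branch 1.1.1.1.2 (add ~Y):
                    ○ open, literals {X=false, Y=false}.
              branch 1.1.1.2 (add ~X):
                ~(W & Y): β-rule — branch into ~W  //  ~Y.
                  branch 1.1.1.2.1 (add ~W):
                    ○ open, literals {W=false, X=false, Y=false}.
                  branch 1.1.1.2.2 (add ~Y):
                    ○ open, literals {X=false, Y=false}.
          branch 1.1.2 (add ~((X | Y) -> ~X), (W & Y)):
            ~((X | Y) -> ~X): α-rule — add (X | Y), ~~X.
            (W & Y): α-rule — add W, Y.
            × closes — contains both Y and ~Y.
      branch 1.2 (add (~X | X)):
        ~(((X | Y) -> ~X) <-> (W & Y)): β-rule — branch into ((X | Y) -> ~X), ~(W & Y)  //  ~((X | Y) -> ~X), (W & Y).
          branch 1.2.1 (add ((X | Y) -> ~X), ~(W & Y)):
            (~X | X): β-rule — branch into ~X  //  X.
              branch 1.2.1.1 (add ~X):
                ((X | Y) -> ~X): β-rule — branch into ~(X | Y)  //  ~X.
                  branch 1.2.1.1.1 (add ~(X | Y)):
                    ~(X | Y): α-rule — add ~X, ~Y.
                    ~(W & Y): β-rule — branch into ~W  //  ~Y.
                      branch 1.2.1.1.1.1 (add ~W):
                        ○ open, literals {W=false, X=false, Y=false}.
                      branch 1.2.1.1.1.2 (add ~Y):
                        ○ open, literals {X=false, Y=false}.
                  branch 1.2.1.1.2 (add ~X):
                    ~(W & Y): β-rule — branch into ~W  //  ~Y.
                      branch 1.2.1.1.2.1 (add ~W):
                        ○ open, literals {W=false, X=false}.
                      branch 1.2.1.1.2.2 (add ~Y):
                        ○ open, literals {X=false, Y=false}.
              branch 1.2.1.2 (add X):
                ((X | Y) -> ~X): β-rule — branch into ~(X | Y)  //  ~X.
                  branch 1.2.1.2.1 (add ~(X | Y)):
                    ~(X | Y): α-rule — add ~X, ~Y.
                    × closes — contains both X and ~X.
                  branch 1.2.1.2.2 (add ~X):
                    × closes — contains both X and ~X.
          branch 1.2.2 (add ~((X | Y) -> ~X), (W & Y)):
            ~((X | Y) -> ~X): α-rule — add (X | Y), ~~X.
            (W & Y): α-rule — add W, Y.
            (~X | X): β-rule — branch into ~X  //  X.
              branch 1.2.2.1 (add ~X):
                × closes — contains both X and ~X.
              branch 1.2.2.2 (add X):
                (X | Y): β-rule — branch into X  //  Y.
                  branch 1.2.2.2.1 (add X):
                    ○ open, literals {W=true, X=true, Y=true}.
                  branch 1.2.2.2.2 (add Y):
                    ○ open, literals {W=true, X=true, Y=true}.
  branch 2 (add Z):
    (Y -> (~X | X)): β-rule — branch into ~Y  //  (~X | X).
      branch 2.1 (add ~Y):
        ○ open, literals {Y=false, Z=true}.
      branch 2.2 (add (~X | X)):
        (~X | X): β-rule — branch into ~X  //  X.
          branch 2.2.1 (add ~X):
            ○ open, literals {X=false, Z=true}.
          branch 2.2.2 (add X):
            ○ open, literals {X=true, Z=true}.
4 branches closed, 13 open.
Each open branch fixes some atoms; the unmentioned ones are free. Counting distinct full assignments: branch {W=false, X=false, Y=false} (Z) contributes 2 new; branch {X=false, Y=false} (Z, W) contributes 2 new; branch {W=false, X=false, Y=false} (Z) contributes 0 new; branch {X=false, Y=false} (Z, W) contributes 0 new; branch {W=false, X=false, Y=false} (Z) contributes 0 new; branch {X=false, Y=false} (Z, W) contributes 0 new; branch {W=false, X=false} (Y, Z) contributes 2 new; branch {X=false, Y=false} (Z, W) contributes 0 new; branch {W=true, X=true, Y=true} (Z) contributes 2 new; branch {W=true, X=true, Y=true} (Z) contributes 0 new; branch {Y=false, Z=true} (X, W) contributes 2 new; branch {X=false, Z=true} (Y, W) contributes 1 new; branch {X=true, Z=true} (Y, W) contributes 1 new. Total: 12.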